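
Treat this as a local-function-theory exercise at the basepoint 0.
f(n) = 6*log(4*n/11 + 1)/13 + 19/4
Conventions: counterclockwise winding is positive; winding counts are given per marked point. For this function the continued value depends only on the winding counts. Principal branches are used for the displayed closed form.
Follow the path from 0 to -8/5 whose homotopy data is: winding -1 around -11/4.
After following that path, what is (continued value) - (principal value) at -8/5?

Continued minus principal equals -(12/13)*pi*i.

The rational part is single-valued and drops out of the difference; each branch term changes only by its own monodromy.
(6/13)*log(1 - n/(-11/4)): each positive loop around -11/4 adds 2*pi*i to the log, so winding -1 contributes (6/13)*(-1)*2*pi*i = -(12/13)*pi*i.
Summing the contributions at n = -8/5 gives -(12/13)*pi*i.


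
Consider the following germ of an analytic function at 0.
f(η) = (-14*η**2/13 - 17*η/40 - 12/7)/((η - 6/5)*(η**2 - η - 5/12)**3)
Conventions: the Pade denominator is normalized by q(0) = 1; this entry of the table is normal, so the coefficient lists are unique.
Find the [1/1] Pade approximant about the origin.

The Pade approximant has numerator coefficients [-3456/175, 69543324/11136125]; denominator coefficients [1, 443093/76362].

Taylor coefficients needed (expand at 0): a_0 = -3456/175, a_1 = 105732/875, a_2 = -1139382/1625.
Write the denominator as Q(η) = 1 + q1*η. Requiring Q*f - P = O(η^3) with deg P <= 1 kills the coefficients of η^2..η^2 in Q*f:
  η^2: a_2 + q1*a_1 = 0, i.e. -1139382/1625 + (105732/875)*q1 = 0.
Solving this linear system: q1 = 443093/76362.
The numerator is Q*f truncated at degree 1: P0 = a_0 = -3456/175; P1 = a_1 + q1*a_0 = 69543324/11136125.


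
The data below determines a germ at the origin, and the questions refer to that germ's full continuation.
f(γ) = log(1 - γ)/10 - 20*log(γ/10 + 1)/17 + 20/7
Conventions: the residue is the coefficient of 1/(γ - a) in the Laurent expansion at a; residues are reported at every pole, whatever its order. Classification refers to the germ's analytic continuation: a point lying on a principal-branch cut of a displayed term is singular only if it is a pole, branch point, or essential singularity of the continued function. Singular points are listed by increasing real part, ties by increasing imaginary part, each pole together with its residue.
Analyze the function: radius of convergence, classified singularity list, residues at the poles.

Branch term (-20/17)*log(1 - γ/(-10)): its argument vanishes at γ = -10, a logarithmic branch point, modulus 10.
Branch term (1/10)*log(1 - γ/(1)): its argument vanishes at γ = 1, a logarithmic branch point, modulus 1.
The radius of convergence is the smallest modulus among the singular points: 1.
List the singular points by increasing real part (a conjugate pair: the negative imaginary part first).

Radius of convergence at 0: 1.
At -10: a logarithmic branch point.
At 1: a logarithmic branch point.


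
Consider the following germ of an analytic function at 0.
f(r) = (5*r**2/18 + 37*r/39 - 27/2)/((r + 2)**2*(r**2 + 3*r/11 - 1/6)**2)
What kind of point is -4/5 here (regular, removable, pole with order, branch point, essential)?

Denominator factors: r + 2 = 6/5 at r = -4/5; r**2 + 3*r/11 - 1/6 = 421/1650 at r = -4/5 — none vanishes.
So the germ continues analytically to -4/5.

The point is a regular point.


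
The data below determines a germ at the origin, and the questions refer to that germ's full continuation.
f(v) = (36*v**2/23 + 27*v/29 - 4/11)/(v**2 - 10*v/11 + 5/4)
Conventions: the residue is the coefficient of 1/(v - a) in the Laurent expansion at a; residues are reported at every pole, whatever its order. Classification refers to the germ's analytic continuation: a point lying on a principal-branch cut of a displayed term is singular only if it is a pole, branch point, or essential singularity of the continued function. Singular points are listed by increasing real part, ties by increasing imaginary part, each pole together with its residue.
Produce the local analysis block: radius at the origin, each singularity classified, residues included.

Denominator factor (v**2 - 10*v/11 + 5/4): discriminant -505/121, complex-conjugate roots (5/11) + ((1/22)*sqrt(505))*i and (5/11) - ((1/22)*sqrt(505))*i; poles of order 1, moduli (1/2)*sqrt(5) and (1/2)*sqrt(5).
The radius of convergence is the smallest modulus among the singular points: (1/2)*sqrt(5).
The factor v**2 - 10*v/11 + 5/4 splits as (v - a)(v - a') with a = (5/11) - ((1/22)*sqrt(505))*i, a' = (5/11) + ((1/22)*sqrt(505))*i. At the order-1 pole a set g(v) = (v - a)*f(v) = [36*v**2/23 + 27*v/29 - 4/11] / (v - a').
Simple pole: residue = g(a) at a = (5/11) - ((1/22)*sqrt(505))*i, which is (17271/14674) - ((100898/3705185)*sqrt(505))*i.
The factor v**2 - 10*v/11 + 5/4 splits as (v - a)(v - a') with a = (5/11) + ((1/22)*sqrt(505))*i, a' = (5/11) - ((1/22)*sqrt(505))*i. At the order-1 pole a set g(v) = (v - a)*f(v) = [36*v**2/23 + 27*v/29 - 4/11] / (v - a').
Simple pole: residue = g(a) at a = (5/11) + ((1/22)*sqrt(505))*i, which is (17271/14674) + ((100898/3705185)*sqrt(505))*i.
List the singular points by increasing real part (a conjugate pair: the negative imaginary part first).

Radius of convergence at 0: (1/2)*sqrt(5).
At (5/11) - ((1/22)*sqrt(505))*i: a pole of order 1; residue (17271/14674) - ((100898/3705185)*sqrt(505))*i.
At (5/11) + ((1/22)*sqrt(505))*i: a pole of order 1; residue (17271/14674) + ((100898/3705185)*sqrt(505))*i.


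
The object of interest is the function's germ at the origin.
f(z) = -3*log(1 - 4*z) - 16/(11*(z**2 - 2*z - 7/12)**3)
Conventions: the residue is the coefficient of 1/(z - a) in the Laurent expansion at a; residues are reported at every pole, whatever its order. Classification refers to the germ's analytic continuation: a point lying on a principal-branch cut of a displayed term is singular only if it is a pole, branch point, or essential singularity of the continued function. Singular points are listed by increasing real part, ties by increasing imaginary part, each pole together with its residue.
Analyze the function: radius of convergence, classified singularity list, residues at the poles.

Denominator factor (z**2 - 2*z - 7/12)^3: discriminant 19/3, real irrational roots 1 + (1/6)*sqrt(57) and 1 - (1/6)*sqrt(57); poles of order 3, moduli 1 + (1/6)*sqrt(57) and -1 + (1/6)*sqrt(57).
Branch term (-3)*log(1 - z/(1/4)): its argument vanishes at z = 1/4, a logarithmic branch point, modulus 1/4.
The radius of convergence is the smallest modulus among the singular points: 1/4.
The branch term is analytic at 1 - (1/6)*sqrt(57) and contributes nothing to the residue; only the rational part matters.
The factor z**2 - 2*z - 7/12 splits as (z - a)(z - a') with a = 1 - (1/6)*sqrt(57), a' = 1 + (1/6)*sqrt(57). At the order-3 pole a set g(z) = (z - a)^3*(rational part) = [-16/11] / (z - a')^3.
Order-3 pole: residue = g''(a)/2; g''(1 - (1/6)*sqrt(57)) = (1728/75449)*sqrt(57), so the residue is (864/75449)*sqrt(57).
The branch term is analytic at 1 + (1/6)*sqrt(57) and contributes nothing to the residue; only the rational part matters.
The factor z**2 - 2*z - 7/12 splits as (z - a)(z - a') with a = 1 + (1/6)*sqrt(57), a' = 1 - (1/6)*sqrt(57). At the order-3 pole a set g(z) = (z - a)^3*(rational part) = [-16/11] / (z - a')^3.
Order-3 pole: residue = g''(a)/2; g''(1 + (1/6)*sqrt(57)) = -(1728/75449)*sqrt(57), so the residue is -(864/75449)*sqrt(57).
List the singular points by increasing real part (a conjugate pair: the negative imaginary part first).

Radius of convergence at 0: 1/4.
At 1 - (1/6)*sqrt(57): a pole of order 3; residue (864/75449)*sqrt(57).
At 1/4: a logarithmic branch point.
At 1 + (1/6)*sqrt(57): a pole of order 3; residue -(864/75449)*sqrt(57).


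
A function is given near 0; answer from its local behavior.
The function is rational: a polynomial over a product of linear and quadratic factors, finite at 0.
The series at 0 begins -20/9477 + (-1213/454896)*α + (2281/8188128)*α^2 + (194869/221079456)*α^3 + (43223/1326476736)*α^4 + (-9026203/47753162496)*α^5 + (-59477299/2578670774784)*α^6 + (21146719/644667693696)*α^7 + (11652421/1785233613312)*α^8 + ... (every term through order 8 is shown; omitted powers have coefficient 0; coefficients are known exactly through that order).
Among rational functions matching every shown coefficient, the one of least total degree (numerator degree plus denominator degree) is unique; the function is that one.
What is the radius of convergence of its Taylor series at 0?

The radius of convergence is 3.

No rational of total degree below 7 reproduces all 9 coefficients; solving the [1/6] Pade equations on them gives f(α) = (-27*α/16 - 20/13)/(α**2 - α/2 + 9)**3, whose expansion matches every shown term.
Denominator factor (α**2 - α/2 + 9)^3: discriminant -143/4, complex-conjugate roots (1/4) + ((1/4)*sqrt(143))*i and (1/4) - ((1/4)*sqrt(143))*i; poles of order 3, moduli 3 and 3.
The radius of convergence is the smallest modulus among the singular points: 3.


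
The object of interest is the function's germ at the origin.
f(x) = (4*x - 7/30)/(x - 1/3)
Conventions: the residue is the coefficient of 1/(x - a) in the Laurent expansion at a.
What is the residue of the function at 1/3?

At the order-1 pole 1/3 set g(x) = (x - (1/3))*f(x) = 4*x - 7/30.
Simple pole: residue = g(a) at a = 1/3, which is 11/10.

The residue is 11/10.


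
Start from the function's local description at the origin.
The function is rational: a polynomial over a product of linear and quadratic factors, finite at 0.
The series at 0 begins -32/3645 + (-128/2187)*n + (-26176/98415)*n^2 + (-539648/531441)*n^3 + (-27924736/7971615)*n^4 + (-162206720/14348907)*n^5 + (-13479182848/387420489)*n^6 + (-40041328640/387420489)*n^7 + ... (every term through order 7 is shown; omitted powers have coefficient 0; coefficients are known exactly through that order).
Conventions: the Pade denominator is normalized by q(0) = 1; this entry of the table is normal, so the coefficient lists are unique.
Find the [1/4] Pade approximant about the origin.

Taylor coefficients needed (read off): a_0 = -32/3645, a_1 = -128/2187, a_2 = -26176/98415, a_3 = -539648/531441, a_4 = -27924736/7971615, a_5 = -162206720/14348907.
Write the denominator as Q(n) = 1 + q1*n + q2*n^2 + q3*n^3 + q4*n^4. Requiring Q*f - P = O(n^6) with deg P <= 1 kills the coefficients of n^2..n^5 in Q*f:
  n^2: a_2 + q1*a_1 + q2*a_0 = 0, i.e. -26176/98415 + (-128/2187)*q1 + (-32/3645)*q2 = 0.
  n^3: a_3 + q1*a_2 + q2*a_1 + q3*a_0 = 0, i.e. -539648/531441 + (-26176/98415)*q1 + (-128/2187)*q2 + (-32/3645)*q3 = 0.
  n^4: a_4 + q1*a_3 + q2*a_2 + q3*a_1 + q4*a_0 = 0, i.e. -27924736/7971615 + (-539648/531441)*q1 + (-26176/98415)*q2 + (-128/2187)*q3 + (-32/3645)*q4 = 0.
  n^5: a_5 + q1*a_4 + q2*a_3 + q3*a_2 + q4*a_1 = 0, i.e. -162206720/14348907 + (-27924736/7971615)*q1 + (-539648/531441)*q2 + (-26176/98415)*q3 + (-128/2187)*q4 = 0.
Solving this linear system: q1 = -3880/573, q2 = 76562/5157, q3 = -6920/729, q4 = -320972/139239.
The numerator is Q*f truncated at degree 1: P0 = a_0 = -32/3645; P1 = a_1 + q1*a_0 = 128/139239.

The Pade approximant has numerator coefficients [-32/3645, 128/139239]; denominator coefficients [1, -3880/573, 76562/5157, -6920/729, -320972/139239].


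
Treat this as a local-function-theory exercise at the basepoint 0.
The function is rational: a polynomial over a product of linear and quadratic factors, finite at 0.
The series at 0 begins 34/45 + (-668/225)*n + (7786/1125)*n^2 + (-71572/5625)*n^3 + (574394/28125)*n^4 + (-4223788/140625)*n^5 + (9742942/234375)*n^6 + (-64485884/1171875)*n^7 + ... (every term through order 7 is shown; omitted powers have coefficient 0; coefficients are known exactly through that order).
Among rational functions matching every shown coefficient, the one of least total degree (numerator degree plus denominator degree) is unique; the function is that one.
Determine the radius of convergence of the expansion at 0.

The radius of convergence is 1.

No rational of total degree below 5 reproduces all 8 coefficients; solving the [1/4] Pade equations on them gives f(n) = (17/9 - n)/((n + 1)**3*(n + 5/2)), whose expansion matches every shown term.
Denominator factor (n + 1)^3: pole of order 3 at -1, modulus 1.
Denominator factor (n + 5/2): pole of order 1 at -5/2, modulus 5/2.
The radius of convergence is the smallest modulus among the singular points: 1.


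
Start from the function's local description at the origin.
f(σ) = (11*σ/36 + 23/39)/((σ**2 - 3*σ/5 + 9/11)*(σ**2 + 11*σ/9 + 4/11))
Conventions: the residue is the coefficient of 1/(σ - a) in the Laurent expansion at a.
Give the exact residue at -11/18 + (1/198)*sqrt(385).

The residue is 736285/2944344 + (1392325/20610408)*sqrt(385).

The factor σ**2 + 11*σ/9 + 4/11 splits as (σ - a)(σ - a') with a = -11/18 + (1/198)*sqrt(385), a' = -11/18 - (1/198)*sqrt(385). At the order-1 pole a set g(σ) = (σ - a)*f(σ) = [(11*σ/36 + 23/39)/(σ**2 - 3*σ/5 + 9/11)] / (σ - a').
Simple pole: residue = g(a) at a = -11/18 + (1/198)*sqrt(385), which is 736285/2944344 + (1392325/20610408)*sqrt(385).


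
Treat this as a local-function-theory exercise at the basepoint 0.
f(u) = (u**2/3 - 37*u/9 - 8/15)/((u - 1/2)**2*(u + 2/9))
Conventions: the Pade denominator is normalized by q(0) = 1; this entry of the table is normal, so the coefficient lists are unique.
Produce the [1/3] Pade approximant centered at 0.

The Pade approximant has numerator coefficients [-48/5, -322375186/4309133]; denominator coefficients [1, 5038163/8618266, -120524399/8618266, 147058923/8618266].

Taylor coefficients needed (expand at 0): a_0 = -48/5, a_1 = -346/5, a_2 = -469/5, a_3 = -7491/10, a_4 = 6139/20.
Write the denominator as Q(u) = 1 + q1*u + q2*u^2 + q3*u^3. Requiring Q*f - P = O(u^5) with deg P <= 1 kills the coefficients of u^2..u^4 in Q*f:
  u^2: a_2 + q1*a_1 + q2*a_0 = 0, i.e. -469/5 + (-346/5)*q1 + (-48/5)*q2 = 0.
  u^3: a_3 + q1*a_2 + q2*a_1 + q3*a_0 = 0, i.e. -7491/10 + (-469/5)*q1 + (-346/5)*q2 + (-48/5)*q3 = 0.
  u^4: a_4 + q1*a_3 + q2*a_2 + q3*a_1 = 0, i.e. 6139/20 + (-7491/10)*q1 + (-469/5)*q2 + (-346/5)*q3 = 0.
Solving this linear system: q1 = 5038163/8618266, q2 = -120524399/8618266, q3 = 147058923/8618266.
The numerator is Q*f truncated at degree 1: P0 = a_0 = -48/5; P1 = a_1 + q1*a_0 = -322375186/4309133.


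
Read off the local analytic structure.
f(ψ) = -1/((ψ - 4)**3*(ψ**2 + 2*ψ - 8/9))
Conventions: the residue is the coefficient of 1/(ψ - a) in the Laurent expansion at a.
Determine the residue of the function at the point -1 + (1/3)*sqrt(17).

The factor ψ**2 + 2*ψ - 8/9 splits as (ψ - a)(ψ - a') with a = -1 + (1/3)*sqrt(17), a' = -1 - (1/3)*sqrt(17). At the order-1 pole a set g(ψ) = (ψ - a)*f(ψ) = [-1/(ψ - 4)**3] / (ψ - a').
Simple pole: residue = g(a) at a = -1 + (1/3)*sqrt(17), which is 14013/4499456 + (83835/76490752)*sqrt(17).

The residue is 14013/4499456 + (83835/76490752)*sqrt(17).


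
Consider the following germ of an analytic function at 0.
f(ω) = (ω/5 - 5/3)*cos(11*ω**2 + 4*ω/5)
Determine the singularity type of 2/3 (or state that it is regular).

The point is a regular point.

There is no denominator, hence no pole anywhere.
The factor cos(11*ω**2 + 4*ω/5) is entire.
So the germ continues analytically to 2/3.


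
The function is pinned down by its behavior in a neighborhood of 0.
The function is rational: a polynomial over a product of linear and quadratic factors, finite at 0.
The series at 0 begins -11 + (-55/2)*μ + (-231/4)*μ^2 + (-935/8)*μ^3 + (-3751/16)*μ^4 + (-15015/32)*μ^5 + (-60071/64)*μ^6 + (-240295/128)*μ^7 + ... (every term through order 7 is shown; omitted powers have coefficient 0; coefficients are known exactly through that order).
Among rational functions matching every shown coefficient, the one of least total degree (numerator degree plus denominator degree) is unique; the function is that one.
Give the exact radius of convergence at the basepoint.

No rational of total degree below 2 reproduces all 8 coefficients; solving the [0/2] Pade equations on them gives f(μ) = -11/((μ - 2)*(μ - 1/2)), whose expansion matches every shown term.
Denominator factor (μ - 1/2): pole of order 1 at 1/2, modulus 1/2.
Denominator factor (μ - 2): pole of order 1 at 2, modulus 2.
The radius of convergence is the smallest modulus among the singular points: 1/2.

The radius of convergence is 1/2.


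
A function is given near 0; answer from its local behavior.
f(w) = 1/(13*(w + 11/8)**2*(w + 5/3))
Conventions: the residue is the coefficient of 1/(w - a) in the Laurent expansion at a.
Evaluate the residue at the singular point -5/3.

At the order-1 pole -5/3 set g(w) = (w - (-5/3))*f(w) = 1/(13*(w + 11/8)**2).
Simple pole: residue = g(a) at a = -5/3, which is 576/637.

The residue is 576/637.


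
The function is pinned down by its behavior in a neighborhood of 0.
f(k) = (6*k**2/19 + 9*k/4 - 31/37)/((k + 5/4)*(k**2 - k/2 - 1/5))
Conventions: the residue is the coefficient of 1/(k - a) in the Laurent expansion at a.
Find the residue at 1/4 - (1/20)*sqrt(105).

The factor k**2 - k/2 - 1/5 splits as (k - a)(k - a') with a = 1/4 - (1/20)*sqrt(105), a' = 1/4 + (1/20)*sqrt(105). At the order-1 pole a set g(k) = (k - a)*f(k) = [(6*k**2/19 + 9*k/4 - 31/37)/(k + 5/4)] / (k - a').
Simple pole: residue = g(a) at a = 1/4 - (1/20)*sqrt(105), which is 212843/223554 + (3517/82362)*sqrt(105).

The residue is 212843/223554 + (3517/82362)*sqrt(105).


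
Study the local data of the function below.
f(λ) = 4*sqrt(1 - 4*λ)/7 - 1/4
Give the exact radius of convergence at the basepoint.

Branch term (4/7)*sqrt(1 - λ/(1/4)): its argument vanishes at λ = 1/4, a square-root branch point, modulus 1/4.
The radius of convergence is the smallest modulus among the singular points: 1/4.

The radius of convergence is 1/4.


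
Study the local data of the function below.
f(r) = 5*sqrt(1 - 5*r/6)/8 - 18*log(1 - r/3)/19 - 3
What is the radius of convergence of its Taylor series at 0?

Branch term (5/8)*sqrt(1 - r/(6/5)): its argument vanishes at r = 6/5, a square-root branch point, modulus 6/5.
Branch term (-18/19)*log(1 - r/(3)): its argument vanishes at r = 3, a logarithmic branch point, modulus 3.
The radius of convergence is the smallest modulus among the singular points: 6/5.

The radius of convergence is 6/5.


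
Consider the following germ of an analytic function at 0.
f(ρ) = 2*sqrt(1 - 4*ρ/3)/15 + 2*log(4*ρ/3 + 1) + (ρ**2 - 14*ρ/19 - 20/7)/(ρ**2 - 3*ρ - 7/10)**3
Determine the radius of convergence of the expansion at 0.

Denominator factor (ρ**2 - 3*ρ - 7/10)^3: discriminant 59/5, real irrational roots 3/2 + (1/10)*sqrt(295) and 3/2 - (1/10)*sqrt(295); poles of order 3, moduli 3/2 + (1/10)*sqrt(295) and -3/2 + (1/10)*sqrt(295).
Branch term (2/15)*sqrt(1 - ρ/(3/4)): its argument vanishes at ρ = 3/4, a square-root branch point, modulus 3/4.
Branch term (2)*log(1 - ρ/(-3/4)): its argument vanishes at ρ = -3/4, a logarithmic branch point, modulus 3/4.
The radius of convergence is the smallest modulus among the singular points: -3/2 + (1/10)*sqrt(295).

The radius of convergence is -3/2 + (1/10)*sqrt(295).


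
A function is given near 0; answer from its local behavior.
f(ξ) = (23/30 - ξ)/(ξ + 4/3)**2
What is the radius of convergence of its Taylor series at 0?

Denominator factor (ξ + 4/3)^2: pole of order 2 at -4/3, modulus 4/3.
The radius of convergence is the smallest modulus among the singular points: 4/3.

The radius of convergence is 4/3.


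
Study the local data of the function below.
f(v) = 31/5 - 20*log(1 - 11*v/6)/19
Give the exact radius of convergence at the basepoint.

The radius of convergence is 6/11.

Branch term (-20/19)*log(1 - v/(6/11)): its argument vanishes at v = 6/11, a logarithmic branch point, modulus 6/11.
The radius of convergence is the smallest modulus among the singular points: 6/11.


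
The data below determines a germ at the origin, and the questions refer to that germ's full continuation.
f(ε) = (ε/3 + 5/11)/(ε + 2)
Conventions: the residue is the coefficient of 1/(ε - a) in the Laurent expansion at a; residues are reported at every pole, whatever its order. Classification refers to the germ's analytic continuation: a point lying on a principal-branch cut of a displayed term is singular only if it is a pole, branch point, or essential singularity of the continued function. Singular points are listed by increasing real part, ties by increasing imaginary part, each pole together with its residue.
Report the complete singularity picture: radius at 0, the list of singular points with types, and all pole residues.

Radius of convergence at 0: 2.
At -2: a pole of order 1; residue -7/33.

Denominator factor (ε + 2): pole of order 1 at -2, modulus 2.
The radius of convergence is the smallest modulus among the singular points: 2.
At the order-1 pole -2 set g(ε) = (ε - (-2))*f(ε) = ε/3 + 5/11.
Simple pole: residue = g(a) at a = -2, which is -7/33.


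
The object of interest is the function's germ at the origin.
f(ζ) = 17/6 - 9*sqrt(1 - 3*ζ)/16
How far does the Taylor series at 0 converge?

Branch term (-9/16)*sqrt(1 - ζ/(1/3)): its argument vanishes at ζ = 1/3, a square-root branch point, modulus 1/3.
The radius of convergence is the smallest modulus among the singular points: 1/3.

The radius of convergence is 1/3.


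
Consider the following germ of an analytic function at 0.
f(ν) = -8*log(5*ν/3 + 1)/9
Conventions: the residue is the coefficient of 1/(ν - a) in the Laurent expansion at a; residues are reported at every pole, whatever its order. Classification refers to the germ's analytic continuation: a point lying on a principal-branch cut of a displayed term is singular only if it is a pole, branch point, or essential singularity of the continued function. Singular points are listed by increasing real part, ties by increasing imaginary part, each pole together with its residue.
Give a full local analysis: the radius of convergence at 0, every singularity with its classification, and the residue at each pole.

Radius of convergence at 0: 3/5.
At -3/5: a logarithmic branch point.

Branch term (-8/9)*log(1 - ν/(-3/5)): its argument vanishes at ν = -3/5, a logarithmic branch point, modulus 3/5.
The radius of convergence is the smallest modulus among the singular points: 3/5.


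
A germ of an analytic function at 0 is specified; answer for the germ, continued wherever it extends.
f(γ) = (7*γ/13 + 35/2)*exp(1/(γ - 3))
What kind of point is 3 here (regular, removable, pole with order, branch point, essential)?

The exponent 1/(γ - (3)) has a pole at 3, so exp(1/(γ - (3))) takes every nonzero value near it: an essential singularity (not a pole of any order).

The point is an essential singularity.


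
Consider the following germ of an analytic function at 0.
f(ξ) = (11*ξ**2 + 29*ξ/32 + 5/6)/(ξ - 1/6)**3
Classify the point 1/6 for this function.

The point is a pole of order 3.

The denominator factor ξ - 1/6 vanishes at 1/6 and appears to the power 3; the numerator there equals 743/576, nonzero, and no other factor vanishes.
Hence a pole whose order is the multiplicity, 3.


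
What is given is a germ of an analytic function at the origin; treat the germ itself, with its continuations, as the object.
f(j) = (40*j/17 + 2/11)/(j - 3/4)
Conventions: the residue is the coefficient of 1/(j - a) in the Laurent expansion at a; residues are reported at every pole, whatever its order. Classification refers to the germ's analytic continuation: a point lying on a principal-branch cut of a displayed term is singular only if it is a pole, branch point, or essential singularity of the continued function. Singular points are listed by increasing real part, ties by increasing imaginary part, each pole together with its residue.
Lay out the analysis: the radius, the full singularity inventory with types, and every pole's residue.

Denominator factor (j - 3/4): pole of order 1 at 3/4, modulus 3/4.
The radius of convergence is the smallest modulus among the singular points: 3/4.
At the order-1 pole 3/4 set g(j) = (j - (3/4))*f(j) = 40*j/17 + 2/11.
Simple pole: residue = g(a) at a = 3/4, which is 364/187.

Radius of convergence at 0: 3/4.
At 3/4: a pole of order 1; residue 364/187.


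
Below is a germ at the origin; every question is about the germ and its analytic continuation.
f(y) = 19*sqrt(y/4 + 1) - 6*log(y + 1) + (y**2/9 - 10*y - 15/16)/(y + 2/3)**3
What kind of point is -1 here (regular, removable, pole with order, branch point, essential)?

The term (-6)*log(1 - y/(-1)) has argument 1 - -1/(-1) = 0 at -1: a logarithmic (infinitely-sheeted) branch point; the remaining terms are analytic or single-valued there.

The point is a logarithmic branch point.


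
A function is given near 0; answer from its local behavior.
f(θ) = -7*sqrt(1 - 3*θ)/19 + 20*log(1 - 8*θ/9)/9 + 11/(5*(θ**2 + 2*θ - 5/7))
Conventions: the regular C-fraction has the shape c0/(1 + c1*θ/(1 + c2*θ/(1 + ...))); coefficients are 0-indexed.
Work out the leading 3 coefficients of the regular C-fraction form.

The regular C-fraction coefficients are [-1638/475, -297343/102060, 1364490103/39450874554].

Taylor coefficients (expand at 0): a_0 = -1638/475, a_1 = -3865459/384750, a_2 = -2003037521/69255000.
c0 = a_0 = -1638/475. Peel one level at a time: if S = 1 + c*θ/S' with S'(0) = 1, then c is the θ-coefficient of S and S' = c*θ/(S - 1).
S_1 = c0/f = 1 + (-297343/102060)*θ + (1364490103/13541116680)*θ^2 + ...; c1 = -297343/102060.
S_2 = c1*θ/(S_1 - 1) = 1 + (1364490103/39450874554)*θ + ...; c2 = 1364490103/39450874554.


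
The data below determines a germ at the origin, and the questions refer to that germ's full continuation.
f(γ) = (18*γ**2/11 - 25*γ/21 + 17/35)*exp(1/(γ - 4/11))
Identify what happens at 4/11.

The point is an essential singularity.

The exponent 1/(γ - (4/11)) has a pole at 4/11, so exp(1/(γ - (4/11))) takes every nonzero value near it: an essential singularity (not a pole of any order).


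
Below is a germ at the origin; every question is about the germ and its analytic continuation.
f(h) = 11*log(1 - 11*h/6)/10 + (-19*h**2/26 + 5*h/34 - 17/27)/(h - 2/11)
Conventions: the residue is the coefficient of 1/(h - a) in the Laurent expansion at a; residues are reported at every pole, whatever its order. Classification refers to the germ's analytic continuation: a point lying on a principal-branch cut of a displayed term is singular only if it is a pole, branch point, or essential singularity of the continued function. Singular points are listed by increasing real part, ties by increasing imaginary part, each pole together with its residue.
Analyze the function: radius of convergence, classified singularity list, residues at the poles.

Radius of convergence at 0: 2/11.
At 2/11: a pole of order 1; residue -452734/722007.
At 6/11: a logarithmic branch point.

Denominator factor (h - 2/11): pole of order 1 at 2/11, modulus 2/11.
Branch term (11/10)*log(1 - h/(6/11)): its argument vanishes at h = 6/11, a logarithmic branch point, modulus 6/11.
The radius of convergence is the smallest modulus among the singular points: 2/11.
The branch term is analytic at 2/11 and contributes nothing to the residue; only the rational part matters.
At the order-1 pole 2/11 set g(h) = (h - (2/11))*(rational part) = -19*h**2/26 + 5*h/34 - 17/27.
Simple pole: residue = g(a) at a = 2/11, which is -452734/722007.
List the singular points by increasing real part (a conjugate pair: the negative imaginary part first).


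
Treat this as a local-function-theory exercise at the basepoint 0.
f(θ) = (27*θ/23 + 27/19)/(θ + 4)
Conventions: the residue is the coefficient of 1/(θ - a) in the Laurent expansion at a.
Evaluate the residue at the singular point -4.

The residue is -1431/437.

At the order-1 pole -4 set g(θ) = (θ - (-4))*f(θ) = 27*θ/23 + 27/19.
Simple pole: residue = g(a) at a = -4, which is -1431/437.


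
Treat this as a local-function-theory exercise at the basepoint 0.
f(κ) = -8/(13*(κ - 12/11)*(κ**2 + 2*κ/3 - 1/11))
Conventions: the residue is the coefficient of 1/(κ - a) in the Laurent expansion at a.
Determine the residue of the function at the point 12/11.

The residue is -968/2873.

At the order-1 pole 12/11 set g(κ) = (κ - (12/11))*f(κ) = -8/(13*(κ**2 + 2*κ/3 - 1/11)).
Simple pole: residue = g(a) at a = 12/11, which is -968/2873.


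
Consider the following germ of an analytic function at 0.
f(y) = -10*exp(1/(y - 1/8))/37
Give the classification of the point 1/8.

The exponent 1/(y - (1/8)) has a pole at 1/8, so exp(1/(y - (1/8))) takes every nonzero value near it: an essential singularity (not a pole of any order).

The point is an essential singularity.


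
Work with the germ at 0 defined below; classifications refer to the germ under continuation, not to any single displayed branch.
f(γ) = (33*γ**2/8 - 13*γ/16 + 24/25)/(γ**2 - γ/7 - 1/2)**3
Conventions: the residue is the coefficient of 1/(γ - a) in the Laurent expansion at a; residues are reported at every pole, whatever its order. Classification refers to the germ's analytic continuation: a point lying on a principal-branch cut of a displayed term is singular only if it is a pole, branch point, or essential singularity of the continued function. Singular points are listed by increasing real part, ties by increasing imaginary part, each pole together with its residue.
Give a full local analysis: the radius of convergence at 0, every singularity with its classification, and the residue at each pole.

Radius of convergence at 0: -1/14 + (3/14)*sqrt(11).
At 1/14 - (3/14)*sqrt(11): a pole of order 3; residue -(3072251/43124400)*sqrt(11).
At 1/14 + (3/14)*sqrt(11): a pole of order 3; residue (3072251/43124400)*sqrt(11).

Denominator factor (γ**2 - γ/7 - 1/2)^3: discriminant 99/49, real irrational roots 1/14 + (3/14)*sqrt(11) and 1/14 - (3/14)*sqrt(11); poles of order 3, moduli 1/14 + (3/14)*sqrt(11) and -1/14 + (3/14)*sqrt(11).
The radius of convergence is the smallest modulus among the singular points: -1/14 + (3/14)*sqrt(11).
The factor γ**2 - γ/7 - 1/2 splits as (γ - a)(γ - a') with a = 1/14 - (3/14)*sqrt(11), a' = 1/14 + (3/14)*sqrt(11). At the order-3 pole a set g(γ) = (γ - a)^3*f(γ) = [33*γ**2/8 - 13*γ/16 + 24/25] / (γ - a')^3.
Order-3 pole: residue = g''(a)/2; g''(1/14 - (3/14)*sqrt(11)) = -(3072251/21562200)*sqrt(11), so the residue is -(3072251/43124400)*sqrt(11).
The factor γ**2 - γ/7 - 1/2 splits as (γ - a)(γ - a') with a = 1/14 + (3/14)*sqrt(11), a' = 1/14 - (3/14)*sqrt(11). At the order-3 pole a set g(γ) = (γ - a)^3*f(γ) = [33*γ**2/8 - 13*γ/16 + 24/25] / (γ - a')^3.
Order-3 pole: residue = g''(a)/2; g''(1/14 + (3/14)*sqrt(11)) = (3072251/21562200)*sqrt(11), so the residue is (3072251/43124400)*sqrt(11).
List the singular points by increasing real part (a conjugate pair: the negative imaginary part first).


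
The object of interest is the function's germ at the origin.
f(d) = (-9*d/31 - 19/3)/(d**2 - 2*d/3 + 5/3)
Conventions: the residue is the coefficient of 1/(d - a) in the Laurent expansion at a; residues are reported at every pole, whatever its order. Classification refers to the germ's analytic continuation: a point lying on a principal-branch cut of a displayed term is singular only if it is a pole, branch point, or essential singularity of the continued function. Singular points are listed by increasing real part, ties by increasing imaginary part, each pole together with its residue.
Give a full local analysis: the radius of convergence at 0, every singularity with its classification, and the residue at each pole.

Radius of convergence at 0: (1/3)*sqrt(15).
At (1/3) - ((1/3)*sqrt(14))*i: a pole of order 1; residue (-9/62) - ((299/434)*sqrt(14))*i.
At (1/3) + ((1/3)*sqrt(14))*i: a pole of order 1; residue (-9/62) + ((299/434)*sqrt(14))*i.

Denominator factor (d**2 - 2*d/3 + 5/3): discriminant -56/9, complex-conjugate roots (1/3) + ((1/3)*sqrt(14))*i and (1/3) - ((1/3)*sqrt(14))*i; poles of order 1, moduli (1/3)*sqrt(15) and (1/3)*sqrt(15).
The radius of convergence is the smallest modulus among the singular points: (1/3)*sqrt(15).
The factor d**2 - 2*d/3 + 5/3 splits as (d - a)(d - a') with a = (1/3) - ((1/3)*sqrt(14))*i, a' = (1/3) + ((1/3)*sqrt(14))*i. At the order-1 pole a set g(d) = (d - a)*f(d) = [-9*d/31 - 19/3] / (d - a').
Simple pole: residue = g(a) at a = (1/3) - ((1/3)*sqrt(14))*i, which is (-9/62) - ((299/434)*sqrt(14))*i.
The factor d**2 - 2*d/3 + 5/3 splits as (d - a)(d - a') with a = (1/3) + ((1/3)*sqrt(14))*i, a' = (1/3) - ((1/3)*sqrt(14))*i. At the order-1 pole a set g(d) = (d - a)*f(d) = [-9*d/31 - 19/3] / (d - a').
Simple pole: residue = g(a) at a = (1/3) + ((1/3)*sqrt(14))*i, which is (-9/62) + ((299/434)*sqrt(14))*i.
List the singular points by increasing real part (a conjugate pair: the negative imaginary part first).


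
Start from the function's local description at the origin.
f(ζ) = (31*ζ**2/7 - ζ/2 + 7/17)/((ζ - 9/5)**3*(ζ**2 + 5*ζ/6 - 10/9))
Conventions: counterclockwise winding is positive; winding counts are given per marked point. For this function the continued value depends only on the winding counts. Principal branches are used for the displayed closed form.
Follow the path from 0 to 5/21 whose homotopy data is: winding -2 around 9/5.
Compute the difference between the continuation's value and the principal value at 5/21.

Continued minus principal equals 0.

The function is rational, hence single-valued: continuing it around any pole returns the same value, so the difference is 0.


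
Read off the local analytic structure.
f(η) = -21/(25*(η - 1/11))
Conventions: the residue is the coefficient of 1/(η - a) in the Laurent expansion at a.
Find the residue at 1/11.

At the order-1 pole 1/11 set g(η) = (η - (1/11))*f(η) = -21/25.
Simple pole: residue = g(a) at a = 1/11, which is -21/25.

The residue is -21/25.


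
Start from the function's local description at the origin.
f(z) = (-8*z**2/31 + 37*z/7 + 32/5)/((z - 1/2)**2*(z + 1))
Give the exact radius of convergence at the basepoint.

Denominator factor (z - 1/2)^2: pole of order 2 at 1/2, modulus 1/2.
Denominator factor (z + 1): pole of order 1 at -1, modulus 1.
The radius of convergence is the smallest modulus among the singular points: 1/2.

The radius of convergence is 1/2.


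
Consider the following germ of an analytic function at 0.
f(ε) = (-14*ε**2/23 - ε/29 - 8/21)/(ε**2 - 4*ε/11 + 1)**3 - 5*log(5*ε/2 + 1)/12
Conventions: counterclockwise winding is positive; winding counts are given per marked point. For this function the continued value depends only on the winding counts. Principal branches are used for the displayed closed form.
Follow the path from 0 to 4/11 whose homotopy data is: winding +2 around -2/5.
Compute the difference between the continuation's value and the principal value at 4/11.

The rational part is single-valued and drops out of the difference; each branch term changes only by its own monodromy.
(-5/12)*log(1 - ε/(-2/5)): each positive loop around -2/5 adds 2*pi*i to the log, so winding +2 contributes (-5/12)*(2)*2*pi*i = -(5/3)*pi*i.
Summing the contributions at ε = 4/11 gives -(5/3)*pi*i.

Continued minus principal equals -(5/3)*pi*i.


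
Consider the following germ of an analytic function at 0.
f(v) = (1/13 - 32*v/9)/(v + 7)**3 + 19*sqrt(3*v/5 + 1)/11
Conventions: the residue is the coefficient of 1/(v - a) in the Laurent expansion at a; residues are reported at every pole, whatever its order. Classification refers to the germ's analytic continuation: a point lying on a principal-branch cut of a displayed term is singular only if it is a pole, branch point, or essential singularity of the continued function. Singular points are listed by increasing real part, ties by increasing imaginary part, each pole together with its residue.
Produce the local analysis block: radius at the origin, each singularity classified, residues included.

Denominator factor (v + 7)^3: pole of order 3 at -7, modulus 7.
Branch term (19/11)*sqrt(1 - v/(-5/3)): its argument vanishes at v = -5/3, a square-root branch point, modulus 5/3.
The radius of convergence is the smallest modulus among the singular points: 5/3.
The branch term is analytic at -7 and contributes nothing to the residue; only the rational part matters.
At the order-3 pole -7 set g(v) = (v - (-7))^3*(rational part) = 1/13 - 32*v/9.
Order-3 pole: residue = g''(a)/2; g''(-7) = 0, so the residue is 0.
List the singular points by increasing real part (a conjugate pair: the negative imaginary part first).

Radius of convergence at 0: 5/3.
At -7: a pole of order 3; residue 0.
At -5/3: an algebraic (square-root) branch point.


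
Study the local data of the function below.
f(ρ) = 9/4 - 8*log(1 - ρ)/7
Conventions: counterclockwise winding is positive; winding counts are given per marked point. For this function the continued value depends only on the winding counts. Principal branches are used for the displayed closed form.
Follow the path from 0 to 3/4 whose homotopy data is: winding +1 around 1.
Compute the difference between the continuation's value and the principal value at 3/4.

Continued minus principal equals -(16/7)*pi*i.

The rational part is single-valued and drops out of the difference; each branch term changes only by its own monodromy.
(-8/7)*log(1 - ρ/(1)): each positive loop around 1 adds 2*pi*i to the log, so winding +1 contributes (-8/7)*(1)*2*pi*i = -(16/7)*pi*i.
Summing the contributions at ρ = 3/4 gives -(16/7)*pi*i.


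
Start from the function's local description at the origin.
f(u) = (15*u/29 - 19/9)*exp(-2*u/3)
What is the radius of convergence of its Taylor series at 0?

The radius of convergence is infinite.

The factor exp(-2*u/3) is entire and contributes no finite singular point.
The polynomial part has no poles.
No finite singular points: the Taylor series at 0 converges everywhere.


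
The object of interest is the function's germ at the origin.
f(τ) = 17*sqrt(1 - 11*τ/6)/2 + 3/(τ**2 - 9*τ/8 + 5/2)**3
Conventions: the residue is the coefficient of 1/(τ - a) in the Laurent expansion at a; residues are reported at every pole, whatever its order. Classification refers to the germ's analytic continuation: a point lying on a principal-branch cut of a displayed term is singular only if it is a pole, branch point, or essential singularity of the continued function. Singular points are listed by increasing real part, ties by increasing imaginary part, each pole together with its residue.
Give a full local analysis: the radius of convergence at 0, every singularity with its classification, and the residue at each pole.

Denominator factor (τ**2 - 9*τ/8 + 5/2)^3: discriminant -559/64, complex-conjugate roots (9/16) + ((1/16)*sqrt(559))*i and (9/16) - ((1/16)*sqrt(559))*i; poles of order 3, moduli (1/2)*sqrt(10) and (1/2)*sqrt(10).
Branch term (17/2)*sqrt(1 - τ/(6/11)): its argument vanishes at τ = 6/11, a square-root branch point, modulus 6/11.
The radius of convergence is the smallest modulus among the singular points: 6/11.
The branch term is analytic at (9/16) - ((1/16)*sqrt(559))*i and contributes nothing to the residue; only the rational part matters.
The factor τ**2 - 9*τ/8 + 5/2 splits as (τ - a)(τ - a') with a = (9/16) - ((1/16)*sqrt(559))*i, a' = (9/16) + ((1/16)*sqrt(559))*i. At the order-3 pole a set g(τ) = (τ - a)^3*(rational part) = [3] / (τ - a')^3.
Order-3 pole: residue = g''(a)/2; g''((9/16) - ((1/16)*sqrt(559))*i) = ((1179648/174676879)*sqrt(559))*i, so the residue is ((589824/174676879)*sqrt(559))*i.
The branch term is analytic at (9/16) + ((1/16)*sqrt(559))*i and contributes nothing to the residue; only the rational part matters.
The factor τ**2 - 9*τ/8 + 5/2 splits as (τ - a)(τ - a') with a = (9/16) + ((1/16)*sqrt(559))*i, a' = (9/16) - ((1/16)*sqrt(559))*i. At the order-3 pole a set g(τ) = (τ - a)^3*(rational part) = [3] / (τ - a')^3.
Order-3 pole: residue = g''(a)/2; g''((9/16) + ((1/16)*sqrt(559))*i) = -((1179648/174676879)*sqrt(559))*i, so the residue is -((589824/174676879)*sqrt(559))*i.
List the singular points by increasing real part (a conjugate pair: the negative imaginary part first).

Radius of convergence at 0: 6/11.
At 6/11: an algebraic (square-root) branch point.
At (9/16) - ((1/16)*sqrt(559))*i: a pole of order 3; residue ((589824/174676879)*sqrt(559))*i.
At (9/16) + ((1/16)*sqrt(559))*i: a pole of order 3; residue -((589824/174676879)*sqrt(559))*i.
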